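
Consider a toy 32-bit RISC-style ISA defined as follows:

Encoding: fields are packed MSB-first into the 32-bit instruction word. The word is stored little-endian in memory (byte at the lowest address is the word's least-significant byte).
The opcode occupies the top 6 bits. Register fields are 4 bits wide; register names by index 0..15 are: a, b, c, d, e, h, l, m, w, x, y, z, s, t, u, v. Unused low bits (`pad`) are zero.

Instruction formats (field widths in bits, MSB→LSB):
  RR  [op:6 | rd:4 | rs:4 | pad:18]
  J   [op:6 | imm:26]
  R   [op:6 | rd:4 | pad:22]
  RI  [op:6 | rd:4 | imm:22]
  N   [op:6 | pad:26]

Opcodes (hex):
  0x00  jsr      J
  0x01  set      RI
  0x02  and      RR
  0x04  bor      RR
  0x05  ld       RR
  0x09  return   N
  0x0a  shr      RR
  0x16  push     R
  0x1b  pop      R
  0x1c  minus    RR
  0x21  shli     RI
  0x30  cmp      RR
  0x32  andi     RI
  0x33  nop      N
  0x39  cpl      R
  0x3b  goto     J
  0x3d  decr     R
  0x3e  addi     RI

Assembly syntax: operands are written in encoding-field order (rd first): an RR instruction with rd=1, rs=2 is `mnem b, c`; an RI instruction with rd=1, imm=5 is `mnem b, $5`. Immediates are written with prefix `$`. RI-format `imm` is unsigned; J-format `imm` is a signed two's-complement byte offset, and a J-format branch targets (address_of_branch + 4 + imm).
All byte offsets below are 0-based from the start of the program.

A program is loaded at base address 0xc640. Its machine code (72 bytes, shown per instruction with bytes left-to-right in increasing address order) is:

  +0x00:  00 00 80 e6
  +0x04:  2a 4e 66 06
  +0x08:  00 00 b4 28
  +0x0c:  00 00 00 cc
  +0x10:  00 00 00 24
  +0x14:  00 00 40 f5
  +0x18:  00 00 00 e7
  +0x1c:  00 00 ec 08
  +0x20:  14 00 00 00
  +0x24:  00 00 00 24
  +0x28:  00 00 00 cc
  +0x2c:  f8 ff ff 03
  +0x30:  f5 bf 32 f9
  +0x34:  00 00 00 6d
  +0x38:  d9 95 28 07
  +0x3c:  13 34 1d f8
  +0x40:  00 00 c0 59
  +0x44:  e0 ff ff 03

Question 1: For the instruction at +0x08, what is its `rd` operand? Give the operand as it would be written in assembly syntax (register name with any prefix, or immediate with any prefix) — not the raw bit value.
off 0x08: read 00 00 b4 28 as little → 0x28b40000
  opcode bits[31:26]=0xa: shr/RR
  rd: (w>>22)&0xf=0x2 → c
  rs: (w>>18)&0xf=0xd → t

c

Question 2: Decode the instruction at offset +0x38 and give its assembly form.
off 0x38: read d9 95 28 07 as little → 0x072895d9
  opcode bits[31:26]=0x1: set/RI
  rd: (w>>22)&0xf=0xc → s
  imm: (w>>0)&0x3fffff=0x2895d9 → $2659801

set s, $2659801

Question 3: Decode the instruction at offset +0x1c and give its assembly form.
[1c] 00 00 ec 08 → 0x08ec0000
  opcode bits[31:26]=0x2: and/RR
  rd@[25:22]=0x3 ⇒ d
  rs@[21:18]=0xb ⇒ z

and d, z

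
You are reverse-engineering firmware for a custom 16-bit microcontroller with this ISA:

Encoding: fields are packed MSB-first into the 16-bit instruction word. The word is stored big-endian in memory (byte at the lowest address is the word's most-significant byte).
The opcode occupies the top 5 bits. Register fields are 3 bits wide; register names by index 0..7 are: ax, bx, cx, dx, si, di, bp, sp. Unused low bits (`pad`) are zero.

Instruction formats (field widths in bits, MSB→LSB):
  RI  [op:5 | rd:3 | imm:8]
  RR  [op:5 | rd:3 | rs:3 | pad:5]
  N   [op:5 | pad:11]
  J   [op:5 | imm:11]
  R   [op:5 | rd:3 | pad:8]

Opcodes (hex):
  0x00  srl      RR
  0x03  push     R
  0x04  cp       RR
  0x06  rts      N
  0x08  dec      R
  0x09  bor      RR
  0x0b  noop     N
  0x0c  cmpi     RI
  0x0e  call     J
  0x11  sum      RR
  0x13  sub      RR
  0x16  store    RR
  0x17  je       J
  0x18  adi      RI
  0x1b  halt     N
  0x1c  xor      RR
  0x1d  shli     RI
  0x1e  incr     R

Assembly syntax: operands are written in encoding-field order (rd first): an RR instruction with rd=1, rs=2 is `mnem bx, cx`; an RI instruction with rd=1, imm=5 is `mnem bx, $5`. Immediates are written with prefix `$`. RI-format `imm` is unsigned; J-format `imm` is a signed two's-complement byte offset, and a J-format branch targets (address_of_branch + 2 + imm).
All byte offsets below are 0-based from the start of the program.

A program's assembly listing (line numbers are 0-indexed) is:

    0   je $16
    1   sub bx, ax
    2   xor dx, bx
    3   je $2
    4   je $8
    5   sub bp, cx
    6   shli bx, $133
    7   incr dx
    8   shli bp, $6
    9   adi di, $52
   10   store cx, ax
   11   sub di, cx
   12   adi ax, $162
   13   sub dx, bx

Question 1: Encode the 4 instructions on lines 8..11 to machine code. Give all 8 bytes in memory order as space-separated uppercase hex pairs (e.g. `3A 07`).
line 8 (shli): pack op=0x1d:5|rd=6:3|imm=6:8 = 0xee06; big→ ee 06
line 9 (adi): pack op=0x18:5|rd=5:3|imm=52:8 = 0xc534; big→ c5 34
line 10 (store): pack op=0x16:5|rd=2:3|rs=0:3|pad=0:5 = 0xb200; big→ b2 00
line 11 (sub): pack op=0x13:5|rd=5:3|rs=2:3|pad=0:5 = 0x9d40; big→ 9d 40

EE 06 C5 34 B2 00 9D 40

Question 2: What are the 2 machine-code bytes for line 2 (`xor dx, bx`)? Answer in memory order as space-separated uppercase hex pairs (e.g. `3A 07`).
E3 20

L2: xor op=0x1c:5|rd=3:3|rs=1:3|pad=0:5 ⇒ 0xe320 ⇒ big e3 20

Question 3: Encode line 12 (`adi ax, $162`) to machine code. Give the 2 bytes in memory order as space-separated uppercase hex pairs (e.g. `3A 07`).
C0 A2

12. adi fields op=0x18:5|rd=0:3|imm=162:8 → word c0a2h → c0 a2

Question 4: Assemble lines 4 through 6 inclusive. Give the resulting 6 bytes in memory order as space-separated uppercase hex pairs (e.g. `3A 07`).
4. je fields op=0x17:5|imm=8:11 → word b808h → b8 08
5. sub fields op=0x13:5|rd=6:3|rs=2:3|pad=0:5 → word 9e40h → 9e 40
6. shli fields op=0x1d:5|rd=1:3|imm=133:8 → word e985h → e9 85

B8 08 9E 40 E9 85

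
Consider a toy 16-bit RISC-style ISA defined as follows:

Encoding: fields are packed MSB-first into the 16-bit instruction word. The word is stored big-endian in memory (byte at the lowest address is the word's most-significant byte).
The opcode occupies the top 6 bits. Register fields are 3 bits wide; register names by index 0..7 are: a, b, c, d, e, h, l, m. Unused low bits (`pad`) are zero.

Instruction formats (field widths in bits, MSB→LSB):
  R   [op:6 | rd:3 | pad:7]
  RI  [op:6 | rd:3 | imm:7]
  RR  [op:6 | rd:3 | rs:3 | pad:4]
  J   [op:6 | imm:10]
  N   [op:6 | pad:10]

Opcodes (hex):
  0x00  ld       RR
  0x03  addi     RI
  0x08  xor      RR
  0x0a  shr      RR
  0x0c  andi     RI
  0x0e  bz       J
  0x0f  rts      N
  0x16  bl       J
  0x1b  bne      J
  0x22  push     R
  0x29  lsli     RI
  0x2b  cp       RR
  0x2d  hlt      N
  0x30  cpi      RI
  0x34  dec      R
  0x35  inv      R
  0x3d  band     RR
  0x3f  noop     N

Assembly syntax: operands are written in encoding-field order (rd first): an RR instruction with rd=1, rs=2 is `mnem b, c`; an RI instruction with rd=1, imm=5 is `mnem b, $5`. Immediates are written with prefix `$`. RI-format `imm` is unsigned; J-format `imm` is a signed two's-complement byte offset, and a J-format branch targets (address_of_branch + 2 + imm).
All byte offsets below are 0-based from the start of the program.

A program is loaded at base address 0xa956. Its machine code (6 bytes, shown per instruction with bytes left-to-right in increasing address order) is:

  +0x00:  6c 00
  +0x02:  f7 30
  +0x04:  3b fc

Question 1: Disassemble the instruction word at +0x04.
+0x04: 3b fc ⇒ word 0x3bfc (big)
  op=0x3bfc>>10=0xe ⇒ bz (J)
  [9:0] imm=1020 (s10→-4) = $-4

bz $-4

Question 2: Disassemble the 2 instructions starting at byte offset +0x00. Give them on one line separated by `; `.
off 0x00: read 6c 00 as big → 0x6c00
  op=0x6c00>>10=0x1b ⇒ bne (J)
  imm: (w>>0)&0x3ff=0x0 → $0
off 0x02: read f7 30 as big → 0xf730
  op=0xf730>>10=0x3d ⇒ band (RR)
  rd: (w>>7)&0x7=0x6 → l
  rs: (w>>4)&0x7=0x3 → d

bne $0; band l, d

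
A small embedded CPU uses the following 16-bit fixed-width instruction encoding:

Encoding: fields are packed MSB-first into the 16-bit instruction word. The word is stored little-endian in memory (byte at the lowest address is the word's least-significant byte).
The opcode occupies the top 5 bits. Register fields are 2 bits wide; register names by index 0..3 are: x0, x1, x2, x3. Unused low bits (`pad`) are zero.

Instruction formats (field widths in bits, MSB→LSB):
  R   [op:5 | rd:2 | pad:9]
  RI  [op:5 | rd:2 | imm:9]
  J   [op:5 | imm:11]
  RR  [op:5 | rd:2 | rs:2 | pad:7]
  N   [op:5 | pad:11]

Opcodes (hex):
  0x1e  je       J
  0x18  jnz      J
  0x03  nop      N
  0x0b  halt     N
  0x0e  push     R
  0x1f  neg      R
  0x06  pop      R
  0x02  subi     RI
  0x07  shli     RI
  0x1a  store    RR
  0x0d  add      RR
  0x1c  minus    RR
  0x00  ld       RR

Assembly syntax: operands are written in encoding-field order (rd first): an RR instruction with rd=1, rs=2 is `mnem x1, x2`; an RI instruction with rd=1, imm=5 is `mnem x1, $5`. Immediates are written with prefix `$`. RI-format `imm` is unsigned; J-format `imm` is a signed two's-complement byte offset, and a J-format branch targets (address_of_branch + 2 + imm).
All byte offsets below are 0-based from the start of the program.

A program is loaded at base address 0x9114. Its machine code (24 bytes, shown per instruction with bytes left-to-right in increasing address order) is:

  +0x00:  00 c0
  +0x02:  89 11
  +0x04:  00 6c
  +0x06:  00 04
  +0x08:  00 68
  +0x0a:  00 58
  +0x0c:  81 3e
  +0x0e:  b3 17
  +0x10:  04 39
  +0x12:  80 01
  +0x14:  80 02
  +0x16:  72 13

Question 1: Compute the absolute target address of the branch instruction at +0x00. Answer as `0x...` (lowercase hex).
@+00  little-endian(00 c0) = 0xc000
  op=0xc000>>11=0x18 ⇒ jnz (J)
  imm@[10:0]=0x0 ⇒ $0
  target = base 0x9114 + off 0x00 + 2 + imm 0 = 0x9116

0x9116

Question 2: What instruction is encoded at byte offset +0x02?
subi x0, $393

@+02  little-endian(89 11) = 0x1189
  opcode bits[15:11]=0x2: subi/RI
  rd@[10:9]=0x0 ⇒ x0
  imm@[8:0]=0x189 ⇒ $393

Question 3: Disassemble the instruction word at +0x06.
ld x2, x0

off 0x06: read 00 04 as little → 0x0400
  op=0x0400>>11=0x0 ⇒ ld (RR)
  rd@[10:9]=0x2 ⇒ x2
  rs@[8:7]=0x0 ⇒ x0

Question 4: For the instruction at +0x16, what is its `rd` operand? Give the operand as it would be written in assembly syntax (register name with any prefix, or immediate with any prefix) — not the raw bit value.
x1

off 0x16: read 72 13 as little → 0x1372
  top 5b → 0x2 → subi [RI]
  rd@[10:9]=0x1 ⇒ x1
  imm@[8:0]=0x172 ⇒ $370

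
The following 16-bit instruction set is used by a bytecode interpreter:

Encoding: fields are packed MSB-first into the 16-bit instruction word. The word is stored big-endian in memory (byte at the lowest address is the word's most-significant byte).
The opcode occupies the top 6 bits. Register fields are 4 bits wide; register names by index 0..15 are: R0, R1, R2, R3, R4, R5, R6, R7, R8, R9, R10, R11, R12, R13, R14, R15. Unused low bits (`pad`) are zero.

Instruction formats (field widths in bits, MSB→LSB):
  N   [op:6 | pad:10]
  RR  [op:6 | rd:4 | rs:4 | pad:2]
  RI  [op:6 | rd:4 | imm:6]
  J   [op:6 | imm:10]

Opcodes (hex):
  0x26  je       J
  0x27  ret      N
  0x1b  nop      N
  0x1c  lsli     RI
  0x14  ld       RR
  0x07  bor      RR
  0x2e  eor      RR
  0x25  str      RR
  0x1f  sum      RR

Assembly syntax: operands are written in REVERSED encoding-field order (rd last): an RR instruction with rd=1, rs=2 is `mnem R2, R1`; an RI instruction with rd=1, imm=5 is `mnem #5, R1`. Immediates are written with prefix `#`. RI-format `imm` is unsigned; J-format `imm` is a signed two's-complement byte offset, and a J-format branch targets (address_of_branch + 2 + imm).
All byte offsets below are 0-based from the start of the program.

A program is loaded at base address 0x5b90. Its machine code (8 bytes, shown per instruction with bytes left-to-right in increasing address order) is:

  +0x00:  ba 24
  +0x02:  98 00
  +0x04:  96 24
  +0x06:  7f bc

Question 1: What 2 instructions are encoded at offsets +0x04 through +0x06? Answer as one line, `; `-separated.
@+04  big-endian(96 24) = 0x9624
  opcode bits[15:10]=0x25: str/RR
  [9:6] rd=8 = R8
  [5:2] rs=9 = R9
@+06  big-endian(7f bc) = 0x7fbc
  opcode bits[15:10]=0x1f: sum/RR
  [9:6] rd=14 = R14
  [5:2] rs=15 = R15

str R9, R8; sum R15, R14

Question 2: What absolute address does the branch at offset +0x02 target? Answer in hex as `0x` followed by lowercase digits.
0x5b94

off 0x02: read 98 00 as big → 0x9800
  top 6b → 0x26 → je [J]
  imm@[9:0]=0x0 ⇒ #0
  target = base 0x5b90 + off 0x02 + 2 + imm 0 = 0x5b94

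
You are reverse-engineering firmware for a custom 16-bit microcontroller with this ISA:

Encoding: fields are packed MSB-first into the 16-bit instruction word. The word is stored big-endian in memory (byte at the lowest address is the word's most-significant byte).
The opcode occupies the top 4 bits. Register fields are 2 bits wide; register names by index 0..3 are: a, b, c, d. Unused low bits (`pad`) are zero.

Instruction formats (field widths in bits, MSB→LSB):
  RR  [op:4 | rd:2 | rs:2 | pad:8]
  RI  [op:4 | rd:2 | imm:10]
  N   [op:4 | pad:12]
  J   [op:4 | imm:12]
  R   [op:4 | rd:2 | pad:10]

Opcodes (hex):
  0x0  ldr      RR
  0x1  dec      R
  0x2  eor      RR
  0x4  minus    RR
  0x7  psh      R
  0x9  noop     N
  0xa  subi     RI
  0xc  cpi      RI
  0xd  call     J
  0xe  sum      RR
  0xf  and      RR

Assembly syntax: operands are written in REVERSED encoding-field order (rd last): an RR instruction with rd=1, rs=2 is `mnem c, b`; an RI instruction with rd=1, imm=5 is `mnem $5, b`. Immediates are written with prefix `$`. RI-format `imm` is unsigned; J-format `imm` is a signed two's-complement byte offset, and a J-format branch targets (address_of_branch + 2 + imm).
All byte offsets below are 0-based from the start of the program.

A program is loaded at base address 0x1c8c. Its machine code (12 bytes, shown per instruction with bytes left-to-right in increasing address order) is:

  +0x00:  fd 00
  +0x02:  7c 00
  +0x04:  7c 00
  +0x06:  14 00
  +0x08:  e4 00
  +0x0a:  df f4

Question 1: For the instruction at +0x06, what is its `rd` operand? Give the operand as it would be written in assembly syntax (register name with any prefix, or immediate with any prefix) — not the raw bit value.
b

[06] 14 00 → 0x1400
  top 4b → 0x1 → dec [R]
  rd: (w>>10)&0x3=0x1 → b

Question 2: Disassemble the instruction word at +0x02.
off 0x02: read 7c 00 as big → 0x7c00
  op=0x7c00>>12=0x7 ⇒ psh (R)
  [11:10] rd=3 = d

psh d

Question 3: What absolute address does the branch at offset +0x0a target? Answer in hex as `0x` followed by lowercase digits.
0x1c8c

off 0x0a: read df f4 as big → 0xdff4
  top 4b → 0xd → call [J]
  [11:0] imm=4084 (s12→-12) = $-12
  target = base 0x1c8c + off 0x0a + 2 + imm -12 = 0x1c8c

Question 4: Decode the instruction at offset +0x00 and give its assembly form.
and b, d

@+00  big-endian(fd 00) = 0xfd00
  top 4b → 0xf → and [RR]
  rd@[11:10]=0x3 ⇒ d
  rs@[9:8]=0x1 ⇒ b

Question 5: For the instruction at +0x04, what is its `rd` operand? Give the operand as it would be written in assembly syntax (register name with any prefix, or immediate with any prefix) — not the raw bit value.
off 0x04: read 7c 00 as big → 0x7c00
  opcode bits[15:12]=0x7: psh/R
  rd@[11:10]=0x3 ⇒ d

d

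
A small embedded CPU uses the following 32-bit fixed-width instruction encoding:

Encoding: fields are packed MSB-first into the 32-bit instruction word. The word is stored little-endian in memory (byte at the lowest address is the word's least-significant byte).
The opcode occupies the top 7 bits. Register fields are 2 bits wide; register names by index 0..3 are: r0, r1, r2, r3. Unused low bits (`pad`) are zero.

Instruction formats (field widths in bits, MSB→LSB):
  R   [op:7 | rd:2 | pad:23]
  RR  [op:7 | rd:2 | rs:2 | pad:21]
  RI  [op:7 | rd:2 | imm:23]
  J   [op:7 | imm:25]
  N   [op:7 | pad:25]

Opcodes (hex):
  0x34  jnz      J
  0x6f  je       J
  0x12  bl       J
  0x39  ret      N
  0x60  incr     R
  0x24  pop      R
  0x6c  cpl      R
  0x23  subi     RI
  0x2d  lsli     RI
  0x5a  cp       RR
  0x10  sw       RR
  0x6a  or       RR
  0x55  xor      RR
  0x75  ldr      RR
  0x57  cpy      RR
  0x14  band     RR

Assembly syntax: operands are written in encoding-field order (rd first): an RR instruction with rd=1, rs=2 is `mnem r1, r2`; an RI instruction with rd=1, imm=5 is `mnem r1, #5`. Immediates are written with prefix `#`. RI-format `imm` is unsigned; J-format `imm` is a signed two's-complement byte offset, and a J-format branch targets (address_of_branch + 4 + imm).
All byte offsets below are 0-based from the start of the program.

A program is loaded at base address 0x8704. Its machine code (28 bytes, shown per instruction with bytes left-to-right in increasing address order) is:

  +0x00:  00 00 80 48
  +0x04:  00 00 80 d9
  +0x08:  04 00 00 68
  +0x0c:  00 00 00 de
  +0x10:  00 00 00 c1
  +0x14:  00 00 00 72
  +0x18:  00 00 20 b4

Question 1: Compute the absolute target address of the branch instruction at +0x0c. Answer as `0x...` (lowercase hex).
+0x0c: 00 00 00 de ⇒ word 0xde000000 (little)
  op=0xde000000>>25=0x6f ⇒ je (J)
  imm@[24:0]=0x0 ⇒ #0
  target = base 0x8704 + off 0x0c + 4 + imm 0 = 0x8714

0x8714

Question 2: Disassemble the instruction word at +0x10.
incr r2

@+10  little-endian(00 00 00 c1) = 0xc1000000
  opcode bits[31:25]=0x60: incr/R
  rd: (w>>23)&0x3=0x2 → r2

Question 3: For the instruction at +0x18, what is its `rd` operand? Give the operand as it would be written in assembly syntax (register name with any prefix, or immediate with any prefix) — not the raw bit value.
@+18  little-endian(00 00 20 b4) = 0xb4200000
  op=0xb4200000>>25=0x5a ⇒ cp (RR)
  [24:23] rd=0 = r0
  [22:21] rs=1 = r1

r0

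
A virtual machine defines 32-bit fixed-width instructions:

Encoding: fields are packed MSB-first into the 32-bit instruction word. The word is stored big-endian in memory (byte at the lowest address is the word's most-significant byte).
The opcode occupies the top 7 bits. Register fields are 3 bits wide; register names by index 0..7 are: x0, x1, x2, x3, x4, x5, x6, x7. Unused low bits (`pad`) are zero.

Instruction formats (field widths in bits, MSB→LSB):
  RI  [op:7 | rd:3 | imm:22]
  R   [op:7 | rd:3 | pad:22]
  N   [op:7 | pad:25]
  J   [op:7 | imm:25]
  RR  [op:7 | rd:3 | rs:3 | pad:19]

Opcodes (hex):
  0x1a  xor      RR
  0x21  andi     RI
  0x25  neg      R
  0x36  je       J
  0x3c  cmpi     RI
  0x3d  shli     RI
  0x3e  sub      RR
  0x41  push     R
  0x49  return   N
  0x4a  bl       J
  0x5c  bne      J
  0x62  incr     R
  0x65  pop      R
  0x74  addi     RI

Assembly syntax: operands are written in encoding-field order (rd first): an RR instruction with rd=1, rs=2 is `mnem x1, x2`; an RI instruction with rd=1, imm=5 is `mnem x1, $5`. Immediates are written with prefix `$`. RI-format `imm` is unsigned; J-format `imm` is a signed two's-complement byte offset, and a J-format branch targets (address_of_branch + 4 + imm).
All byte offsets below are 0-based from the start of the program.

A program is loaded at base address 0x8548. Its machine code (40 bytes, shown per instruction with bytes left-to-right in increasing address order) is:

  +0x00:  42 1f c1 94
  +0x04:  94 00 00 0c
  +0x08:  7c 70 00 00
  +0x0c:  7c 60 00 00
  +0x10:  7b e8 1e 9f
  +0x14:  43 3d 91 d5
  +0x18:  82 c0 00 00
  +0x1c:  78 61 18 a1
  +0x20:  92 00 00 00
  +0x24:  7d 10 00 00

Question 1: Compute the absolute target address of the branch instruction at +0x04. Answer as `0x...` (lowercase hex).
off 0x04: read 94 00 00 0c as big → 0x9400000c
  opcode bits[31:25]=0x4a: bl/J
  imm: (w>>0)&0x1ffffff=0xc → $12
  target = base 0x8548 + off 0x04 + 4 + imm 12 = 0x855c

0x855c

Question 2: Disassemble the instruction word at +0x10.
shli x7, $2629279

+0x10: 7b e8 1e 9f ⇒ word 0x7be81e9f (big)
  op=0x7be81e9f>>25=0x3d ⇒ shli (RI)
  rd: (w>>22)&0x7=0x7 → x7
  imm: (w>>0)&0x3fffff=0x281e9f → $2629279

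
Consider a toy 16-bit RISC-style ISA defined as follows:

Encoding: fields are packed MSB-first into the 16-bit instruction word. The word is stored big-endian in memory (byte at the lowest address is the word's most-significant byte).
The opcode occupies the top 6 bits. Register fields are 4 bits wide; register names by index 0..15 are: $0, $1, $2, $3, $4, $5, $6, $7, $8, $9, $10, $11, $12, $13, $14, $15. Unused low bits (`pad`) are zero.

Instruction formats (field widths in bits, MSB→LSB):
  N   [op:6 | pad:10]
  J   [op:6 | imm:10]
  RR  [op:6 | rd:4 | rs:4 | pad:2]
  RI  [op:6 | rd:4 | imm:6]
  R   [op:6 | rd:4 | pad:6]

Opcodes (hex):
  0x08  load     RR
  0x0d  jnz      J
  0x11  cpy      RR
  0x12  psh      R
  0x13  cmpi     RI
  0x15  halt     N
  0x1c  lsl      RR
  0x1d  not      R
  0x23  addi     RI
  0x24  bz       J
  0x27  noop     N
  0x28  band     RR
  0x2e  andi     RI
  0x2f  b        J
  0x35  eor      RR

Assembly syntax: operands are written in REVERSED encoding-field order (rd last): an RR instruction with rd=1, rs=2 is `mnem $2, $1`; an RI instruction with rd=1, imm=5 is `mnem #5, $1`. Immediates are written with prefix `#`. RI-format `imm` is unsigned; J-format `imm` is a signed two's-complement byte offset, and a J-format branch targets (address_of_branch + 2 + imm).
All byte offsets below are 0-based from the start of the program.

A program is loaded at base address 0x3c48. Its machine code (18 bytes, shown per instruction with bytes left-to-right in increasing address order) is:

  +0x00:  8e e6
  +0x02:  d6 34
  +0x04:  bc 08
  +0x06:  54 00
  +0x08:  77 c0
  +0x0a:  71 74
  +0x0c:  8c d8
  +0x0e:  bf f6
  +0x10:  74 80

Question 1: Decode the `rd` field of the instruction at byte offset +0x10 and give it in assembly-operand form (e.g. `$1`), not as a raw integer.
+0x10: 74 80 ⇒ word 0x7480 (big)
  top 6b → 0x1d → not [R]
  [9:6] rd=2 = $2

$2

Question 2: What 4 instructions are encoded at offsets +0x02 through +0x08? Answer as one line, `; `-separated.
eor $13, $8; b #8; halt; not $15

[02] d6 34 → 0xd634
  opcode bits[15:10]=0x35: eor/RR
  rd@[9:6]=0x8 ⇒ $8
  rs@[5:2]=0xd ⇒ $13
[04] bc 08 → 0xbc08
  opcode bits[15:10]=0x2f: b/J
  imm@[9:0]=0x8 ⇒ #8
[06] 54 00 → 0x5400
  opcode bits[15:10]=0x15: halt/N
[08] 77 c0 → 0x77c0
  opcode bits[15:10]=0x1d: not/R
  rd@[9:6]=0xf ⇒ $15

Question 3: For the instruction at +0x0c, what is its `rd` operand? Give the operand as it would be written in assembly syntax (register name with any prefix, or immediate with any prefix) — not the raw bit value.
off 0x0c: read 8c d8 as big → 0x8cd8
  top 6b → 0x23 → addi [RI]
  rd: (w>>6)&0xf=0x3 → $3
  imm: (w>>0)&0x3f=0x18 → #24

$3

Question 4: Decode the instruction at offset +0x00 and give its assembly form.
addi #38, $11

@+00  big-endian(8e e6) = 0x8ee6
  op=0x8ee6>>10=0x23 ⇒ addi (RI)
  rd: (w>>6)&0xf=0xb → $11
  imm: (w>>0)&0x3f=0x26 → #38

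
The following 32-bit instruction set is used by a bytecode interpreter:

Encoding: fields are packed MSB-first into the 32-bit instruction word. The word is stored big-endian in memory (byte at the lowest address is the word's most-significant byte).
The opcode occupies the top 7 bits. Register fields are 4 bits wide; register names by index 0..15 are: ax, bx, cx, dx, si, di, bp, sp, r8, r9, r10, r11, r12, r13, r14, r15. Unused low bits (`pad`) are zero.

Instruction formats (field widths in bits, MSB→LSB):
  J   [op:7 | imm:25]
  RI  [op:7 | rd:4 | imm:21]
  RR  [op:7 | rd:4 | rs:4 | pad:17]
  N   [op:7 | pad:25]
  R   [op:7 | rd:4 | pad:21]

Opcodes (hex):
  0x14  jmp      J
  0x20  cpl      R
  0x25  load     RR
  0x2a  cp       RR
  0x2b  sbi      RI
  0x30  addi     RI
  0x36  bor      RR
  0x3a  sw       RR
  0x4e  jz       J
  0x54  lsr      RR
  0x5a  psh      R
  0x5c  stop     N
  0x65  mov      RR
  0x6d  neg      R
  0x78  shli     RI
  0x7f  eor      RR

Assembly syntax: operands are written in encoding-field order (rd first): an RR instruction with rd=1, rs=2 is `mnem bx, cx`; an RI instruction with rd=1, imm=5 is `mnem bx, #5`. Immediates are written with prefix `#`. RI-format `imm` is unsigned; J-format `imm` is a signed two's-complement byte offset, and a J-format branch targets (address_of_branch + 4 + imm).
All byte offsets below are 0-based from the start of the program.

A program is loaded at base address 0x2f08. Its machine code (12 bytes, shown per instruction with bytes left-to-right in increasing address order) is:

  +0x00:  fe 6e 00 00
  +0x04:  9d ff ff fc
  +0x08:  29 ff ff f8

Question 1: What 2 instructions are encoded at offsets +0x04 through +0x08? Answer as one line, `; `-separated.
jz #-4; jmp #-8

[04] 9d ff ff fc → 0x9dfffffc
  opcode bits[31:25]=0x4e: jz/J
  [24:0] imm=33554428 (s25→-4) = #-4
[08] 29 ff ff f8 → 0x29fffff8
  opcode bits[31:25]=0x14: jmp/J
  [24:0] imm=33554424 (s25→-8) = #-8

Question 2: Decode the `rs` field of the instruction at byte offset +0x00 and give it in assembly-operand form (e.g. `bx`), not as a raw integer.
@+00  big-endian(fe 6e 00 00) = 0xfe6e0000
  op=0xfe6e0000>>25=0x7f ⇒ eor (RR)
  [24:21] rd=3 = dx
  [20:17] rs=7 = sp

sp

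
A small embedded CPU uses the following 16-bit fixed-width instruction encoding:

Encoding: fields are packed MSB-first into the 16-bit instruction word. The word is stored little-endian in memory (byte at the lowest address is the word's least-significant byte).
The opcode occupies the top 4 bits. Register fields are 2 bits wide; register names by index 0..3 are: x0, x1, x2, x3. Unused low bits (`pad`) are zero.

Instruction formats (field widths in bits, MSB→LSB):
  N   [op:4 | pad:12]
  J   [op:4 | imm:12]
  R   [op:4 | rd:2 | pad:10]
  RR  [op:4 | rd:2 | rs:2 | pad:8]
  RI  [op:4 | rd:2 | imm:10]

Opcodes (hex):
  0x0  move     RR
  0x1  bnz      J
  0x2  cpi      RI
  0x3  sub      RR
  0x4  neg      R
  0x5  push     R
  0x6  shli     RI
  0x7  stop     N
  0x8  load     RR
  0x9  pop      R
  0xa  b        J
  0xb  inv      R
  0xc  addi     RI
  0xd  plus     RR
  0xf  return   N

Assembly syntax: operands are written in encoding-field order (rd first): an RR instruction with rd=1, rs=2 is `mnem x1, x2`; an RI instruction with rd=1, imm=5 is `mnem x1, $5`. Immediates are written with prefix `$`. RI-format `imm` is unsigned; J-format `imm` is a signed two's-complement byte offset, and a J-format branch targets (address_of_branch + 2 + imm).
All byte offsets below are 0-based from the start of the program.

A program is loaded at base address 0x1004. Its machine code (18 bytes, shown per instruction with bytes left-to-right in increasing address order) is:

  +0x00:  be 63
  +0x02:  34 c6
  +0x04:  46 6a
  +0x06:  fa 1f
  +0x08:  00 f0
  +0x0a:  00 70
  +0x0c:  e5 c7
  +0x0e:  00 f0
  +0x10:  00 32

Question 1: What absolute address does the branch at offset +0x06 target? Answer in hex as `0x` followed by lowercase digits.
0x1006

+0x06: fa 1f ⇒ word 0x1ffa (little)
  op=0x1ffa>>12=0x1 ⇒ bnz (J)
  imm: (w>>0)&0xfff=0xffa (s12→-6) → $-6
  target = base 0x1004 + off 0x06 + 2 + imm -6 = 0x1006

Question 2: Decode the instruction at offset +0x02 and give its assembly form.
+0x02: 34 c6 ⇒ word 0xc634 (little)
  opcode bits[15:12]=0xc: addi/RI
  [11:10] rd=1 = x1
  [9:0] imm=564 = $564

addi x1, $564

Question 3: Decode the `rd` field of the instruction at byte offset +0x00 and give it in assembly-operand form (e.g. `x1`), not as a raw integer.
x0

+0x00: be 63 ⇒ word 0x63be (little)
  op=0x63be>>12=0x6 ⇒ shli (RI)
  rd@[11:10]=0x0 ⇒ x0
  imm@[9:0]=0x3be ⇒ $958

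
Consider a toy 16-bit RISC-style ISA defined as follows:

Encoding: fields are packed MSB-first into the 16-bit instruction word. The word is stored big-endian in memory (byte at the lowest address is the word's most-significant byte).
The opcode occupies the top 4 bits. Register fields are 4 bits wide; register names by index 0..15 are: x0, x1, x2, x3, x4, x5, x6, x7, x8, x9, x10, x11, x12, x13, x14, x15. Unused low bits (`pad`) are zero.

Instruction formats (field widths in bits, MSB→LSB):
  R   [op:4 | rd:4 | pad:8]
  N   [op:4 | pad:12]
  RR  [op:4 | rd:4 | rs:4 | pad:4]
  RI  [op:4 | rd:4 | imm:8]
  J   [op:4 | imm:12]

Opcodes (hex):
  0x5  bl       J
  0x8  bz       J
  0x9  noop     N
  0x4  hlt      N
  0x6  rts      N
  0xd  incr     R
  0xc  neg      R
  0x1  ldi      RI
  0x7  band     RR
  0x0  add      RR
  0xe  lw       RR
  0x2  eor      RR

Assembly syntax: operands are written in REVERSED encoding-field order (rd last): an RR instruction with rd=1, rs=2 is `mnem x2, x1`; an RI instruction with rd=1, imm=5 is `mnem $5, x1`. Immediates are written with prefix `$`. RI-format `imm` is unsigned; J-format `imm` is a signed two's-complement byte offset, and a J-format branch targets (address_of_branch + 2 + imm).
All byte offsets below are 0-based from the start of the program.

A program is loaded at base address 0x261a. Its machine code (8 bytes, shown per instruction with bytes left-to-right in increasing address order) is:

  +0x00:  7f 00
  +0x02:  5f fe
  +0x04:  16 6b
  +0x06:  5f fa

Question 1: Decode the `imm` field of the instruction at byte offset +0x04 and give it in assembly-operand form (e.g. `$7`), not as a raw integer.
$107

[04] 16 6b → 0x166b
  op=0x166b>>12=0x1 ⇒ ldi (RI)
  [11:8] rd=6 = x6
  [7:0] imm=107 = $107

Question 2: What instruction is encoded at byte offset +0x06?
[06] 5f fa → 0x5ffa
  opcode bits[15:12]=0x5: bl/J
  [11:0] imm=4090 (s12→-6) = $-6

bl $-6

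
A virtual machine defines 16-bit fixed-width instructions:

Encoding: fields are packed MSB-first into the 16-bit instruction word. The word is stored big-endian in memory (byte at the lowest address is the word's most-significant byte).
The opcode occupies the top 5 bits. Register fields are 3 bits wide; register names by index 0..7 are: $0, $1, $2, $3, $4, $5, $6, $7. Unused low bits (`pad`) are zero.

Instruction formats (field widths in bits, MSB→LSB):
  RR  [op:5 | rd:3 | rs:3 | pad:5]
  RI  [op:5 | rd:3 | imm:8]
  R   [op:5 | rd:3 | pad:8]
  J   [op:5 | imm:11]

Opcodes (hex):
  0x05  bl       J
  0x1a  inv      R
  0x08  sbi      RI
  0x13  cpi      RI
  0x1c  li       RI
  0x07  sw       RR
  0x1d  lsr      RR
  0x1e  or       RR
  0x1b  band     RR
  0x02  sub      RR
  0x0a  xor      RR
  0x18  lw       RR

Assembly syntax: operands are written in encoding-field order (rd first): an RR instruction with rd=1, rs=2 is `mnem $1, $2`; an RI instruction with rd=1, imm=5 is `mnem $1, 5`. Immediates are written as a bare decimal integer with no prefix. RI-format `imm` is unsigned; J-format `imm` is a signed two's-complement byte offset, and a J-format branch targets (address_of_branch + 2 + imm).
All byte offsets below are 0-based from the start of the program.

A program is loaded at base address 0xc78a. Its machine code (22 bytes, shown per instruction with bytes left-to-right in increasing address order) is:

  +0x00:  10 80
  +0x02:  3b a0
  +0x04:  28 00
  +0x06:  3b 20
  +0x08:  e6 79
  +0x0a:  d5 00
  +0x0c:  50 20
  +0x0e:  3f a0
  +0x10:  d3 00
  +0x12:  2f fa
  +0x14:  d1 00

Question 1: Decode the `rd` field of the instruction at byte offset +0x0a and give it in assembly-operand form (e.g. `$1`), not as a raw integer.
$5

+0x0a: d5 00 ⇒ word 0xd500 (big)
  opcode bits[15:11]=0x1a: inv/R
  rd@[10:8]=0x5 ⇒ $5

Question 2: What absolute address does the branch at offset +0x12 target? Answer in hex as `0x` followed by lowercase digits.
[12] 2f fa → 0x2ffa
  opcode bits[15:11]=0x5: bl/J
  imm: (w>>0)&0x7ff=0x7fa (s11→-6) → -6
  target = base 0xc78a + off 0x12 + 2 + imm -6 = 0xc798

0xc798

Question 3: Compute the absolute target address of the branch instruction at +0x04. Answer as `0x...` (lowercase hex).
+0x04: 28 00 ⇒ word 0x2800 (big)
  opcode bits[15:11]=0x5: bl/J
  [10:0] imm=0 = 0
  target = base 0xc78a + off 0x04 + 2 + imm 0 = 0xc790

0xc790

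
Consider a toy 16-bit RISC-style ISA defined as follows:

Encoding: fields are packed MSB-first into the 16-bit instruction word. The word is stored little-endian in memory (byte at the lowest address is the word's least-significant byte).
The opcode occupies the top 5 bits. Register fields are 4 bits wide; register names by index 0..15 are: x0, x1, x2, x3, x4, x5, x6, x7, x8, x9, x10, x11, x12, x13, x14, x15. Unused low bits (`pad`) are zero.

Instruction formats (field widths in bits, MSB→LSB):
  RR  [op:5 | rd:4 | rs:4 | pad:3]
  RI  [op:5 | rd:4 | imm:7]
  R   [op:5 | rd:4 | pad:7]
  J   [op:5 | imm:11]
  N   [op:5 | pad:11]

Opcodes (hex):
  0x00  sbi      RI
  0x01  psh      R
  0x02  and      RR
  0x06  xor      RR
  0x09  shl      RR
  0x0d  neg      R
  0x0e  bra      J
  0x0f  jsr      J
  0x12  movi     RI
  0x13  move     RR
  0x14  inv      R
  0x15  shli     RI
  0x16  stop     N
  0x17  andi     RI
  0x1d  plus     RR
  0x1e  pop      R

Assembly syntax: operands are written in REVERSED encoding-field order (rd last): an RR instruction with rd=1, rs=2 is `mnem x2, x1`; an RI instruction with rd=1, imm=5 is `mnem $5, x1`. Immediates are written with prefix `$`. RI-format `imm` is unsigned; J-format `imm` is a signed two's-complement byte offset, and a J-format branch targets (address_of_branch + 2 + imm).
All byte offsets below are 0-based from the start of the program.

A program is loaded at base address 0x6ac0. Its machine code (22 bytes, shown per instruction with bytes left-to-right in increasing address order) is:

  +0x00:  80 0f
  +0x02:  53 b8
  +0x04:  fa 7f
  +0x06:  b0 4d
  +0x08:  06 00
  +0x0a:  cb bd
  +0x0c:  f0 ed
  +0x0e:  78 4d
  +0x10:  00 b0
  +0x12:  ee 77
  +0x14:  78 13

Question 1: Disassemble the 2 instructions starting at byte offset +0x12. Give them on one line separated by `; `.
off 0x12: read ee 77 as little → 0x77ee
  opcode bits[15:11]=0xe: bra/J
  imm@[10:0]=0x7ee (s11→-18) ⇒ $-18
off 0x14: read 78 13 as little → 0x1378
  opcode bits[15:11]=0x2: and/RR
  rd@[10:7]=0x6 ⇒ x6
  rs@[6:3]=0xf ⇒ x15

bra $-18; and x15, x6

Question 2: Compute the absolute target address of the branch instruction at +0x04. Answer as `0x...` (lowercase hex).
0x6ac0

[04] fa 7f → 0x7ffa
  op=0x7ffa>>11=0xf ⇒ jsr (J)
  [10:0] imm=2042 (s11→-6) = $-6
  target = base 0x6ac0 + off 0x04 + 2 + imm -6 = 0x6ac0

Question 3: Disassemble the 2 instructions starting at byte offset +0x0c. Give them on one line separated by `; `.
plus x14, x11; shl x15, x10

[0c] f0 ed → 0xedf0
  top 5b → 0x1d → plus [RR]
  rd: (w>>7)&0xf=0xb → x11
  rs: (w>>3)&0xf=0xe → x14
[0e] 78 4d → 0x4d78
  top 5b → 0x9 → shl [RR]
  rd: (w>>7)&0xf=0xa → x10
  rs: (w>>3)&0xf=0xf → x15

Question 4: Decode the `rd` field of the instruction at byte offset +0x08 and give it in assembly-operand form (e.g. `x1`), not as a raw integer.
@+08  little-endian(06 00) = 0x0006
  opcode bits[15:11]=0x0: sbi/RI
  rd: (w>>7)&0xf=0x0 → x0
  imm: (w>>0)&0x7f=0x6 → $6

x0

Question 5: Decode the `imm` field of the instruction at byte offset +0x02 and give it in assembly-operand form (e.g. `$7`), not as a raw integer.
@+02  little-endian(53 b8) = 0xb853
  opcode bits[15:11]=0x17: andi/RI
  [10:7] rd=0 = x0
  [6:0] imm=83 = $83

$83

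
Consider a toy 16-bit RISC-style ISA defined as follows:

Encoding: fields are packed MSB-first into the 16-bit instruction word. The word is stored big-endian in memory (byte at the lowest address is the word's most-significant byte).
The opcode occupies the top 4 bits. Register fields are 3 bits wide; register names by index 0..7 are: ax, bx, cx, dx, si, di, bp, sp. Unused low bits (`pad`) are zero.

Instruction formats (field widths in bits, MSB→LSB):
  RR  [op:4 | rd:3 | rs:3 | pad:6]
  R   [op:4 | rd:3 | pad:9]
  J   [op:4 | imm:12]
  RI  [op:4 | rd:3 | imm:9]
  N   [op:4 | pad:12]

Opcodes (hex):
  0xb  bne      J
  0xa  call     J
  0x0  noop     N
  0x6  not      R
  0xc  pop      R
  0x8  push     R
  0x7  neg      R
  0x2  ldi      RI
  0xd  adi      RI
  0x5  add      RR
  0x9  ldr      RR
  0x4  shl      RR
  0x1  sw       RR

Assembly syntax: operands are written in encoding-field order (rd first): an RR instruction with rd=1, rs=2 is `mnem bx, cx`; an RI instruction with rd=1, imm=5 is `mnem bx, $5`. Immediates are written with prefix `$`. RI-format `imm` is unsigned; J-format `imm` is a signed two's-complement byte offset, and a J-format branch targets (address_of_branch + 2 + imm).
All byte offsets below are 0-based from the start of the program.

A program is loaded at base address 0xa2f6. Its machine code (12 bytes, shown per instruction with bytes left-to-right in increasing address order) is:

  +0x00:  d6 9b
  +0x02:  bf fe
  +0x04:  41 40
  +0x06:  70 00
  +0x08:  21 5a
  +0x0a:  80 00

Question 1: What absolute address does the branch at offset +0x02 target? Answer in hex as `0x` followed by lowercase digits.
+0x02: bf fe ⇒ word 0xbffe (big)
  opcode bits[15:12]=0xb: bne/J
  imm@[11:0]=0xffe (s12→-2) ⇒ $-2
  target = base 0xa2f6 + off 0x02 + 2 + imm -2 = 0xa2f8

0xa2f8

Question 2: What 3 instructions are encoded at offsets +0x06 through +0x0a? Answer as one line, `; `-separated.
neg ax; ldi ax, $346; push ax

+0x06: 70 00 ⇒ word 0x7000 (big)
  opcode bits[15:12]=0x7: neg/R
  rd: (w>>9)&0x7=0x0 → ax
+0x08: 21 5a ⇒ word 0x215a (big)
  opcode bits[15:12]=0x2: ldi/RI
  rd: (w>>9)&0x7=0x0 → ax
  imm: (w>>0)&0x1ff=0x15a → $346
+0x0a: 80 00 ⇒ word 0x8000 (big)
  opcode bits[15:12]=0x8: push/R
  rd: (w>>9)&0x7=0x0 → ax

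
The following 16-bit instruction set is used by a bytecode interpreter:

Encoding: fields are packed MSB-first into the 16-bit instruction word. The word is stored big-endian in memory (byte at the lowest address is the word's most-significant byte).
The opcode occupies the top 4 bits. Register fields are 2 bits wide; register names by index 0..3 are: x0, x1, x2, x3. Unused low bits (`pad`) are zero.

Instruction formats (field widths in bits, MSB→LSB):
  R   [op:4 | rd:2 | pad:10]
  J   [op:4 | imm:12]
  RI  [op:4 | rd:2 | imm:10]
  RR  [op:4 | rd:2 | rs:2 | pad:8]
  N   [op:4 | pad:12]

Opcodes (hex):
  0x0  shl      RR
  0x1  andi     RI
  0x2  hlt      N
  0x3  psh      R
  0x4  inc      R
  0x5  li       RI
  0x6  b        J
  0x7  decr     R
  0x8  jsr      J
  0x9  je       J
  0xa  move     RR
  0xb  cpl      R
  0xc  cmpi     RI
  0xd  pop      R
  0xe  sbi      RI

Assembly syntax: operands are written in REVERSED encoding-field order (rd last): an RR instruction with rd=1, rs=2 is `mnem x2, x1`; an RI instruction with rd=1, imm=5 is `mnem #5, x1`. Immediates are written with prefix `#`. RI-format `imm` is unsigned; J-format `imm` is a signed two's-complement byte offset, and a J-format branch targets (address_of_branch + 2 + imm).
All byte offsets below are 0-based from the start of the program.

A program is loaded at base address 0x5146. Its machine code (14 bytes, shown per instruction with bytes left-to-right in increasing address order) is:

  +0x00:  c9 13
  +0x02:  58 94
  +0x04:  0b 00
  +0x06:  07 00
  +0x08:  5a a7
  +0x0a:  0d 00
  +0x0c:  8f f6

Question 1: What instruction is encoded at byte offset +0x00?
@+00  big-endian(c9 13) = 0xc913
  opcode bits[15:12]=0xc: cmpi/RI
  rd@[11:10]=0x2 ⇒ x2
  imm@[9:0]=0x113 ⇒ #275

cmpi #275, x2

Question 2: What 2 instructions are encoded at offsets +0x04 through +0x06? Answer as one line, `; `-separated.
shl x3, x2; shl x3, x1

@+04  big-endian(0b 00) = 0x0b00
  top 4b → 0x0 → shl [RR]
  [11:10] rd=2 = x2
  [9:8] rs=3 = x3
@+06  big-endian(07 00) = 0x0700
  top 4b → 0x0 → shl [RR]
  [11:10] rd=1 = x1
  [9:8] rs=3 = x3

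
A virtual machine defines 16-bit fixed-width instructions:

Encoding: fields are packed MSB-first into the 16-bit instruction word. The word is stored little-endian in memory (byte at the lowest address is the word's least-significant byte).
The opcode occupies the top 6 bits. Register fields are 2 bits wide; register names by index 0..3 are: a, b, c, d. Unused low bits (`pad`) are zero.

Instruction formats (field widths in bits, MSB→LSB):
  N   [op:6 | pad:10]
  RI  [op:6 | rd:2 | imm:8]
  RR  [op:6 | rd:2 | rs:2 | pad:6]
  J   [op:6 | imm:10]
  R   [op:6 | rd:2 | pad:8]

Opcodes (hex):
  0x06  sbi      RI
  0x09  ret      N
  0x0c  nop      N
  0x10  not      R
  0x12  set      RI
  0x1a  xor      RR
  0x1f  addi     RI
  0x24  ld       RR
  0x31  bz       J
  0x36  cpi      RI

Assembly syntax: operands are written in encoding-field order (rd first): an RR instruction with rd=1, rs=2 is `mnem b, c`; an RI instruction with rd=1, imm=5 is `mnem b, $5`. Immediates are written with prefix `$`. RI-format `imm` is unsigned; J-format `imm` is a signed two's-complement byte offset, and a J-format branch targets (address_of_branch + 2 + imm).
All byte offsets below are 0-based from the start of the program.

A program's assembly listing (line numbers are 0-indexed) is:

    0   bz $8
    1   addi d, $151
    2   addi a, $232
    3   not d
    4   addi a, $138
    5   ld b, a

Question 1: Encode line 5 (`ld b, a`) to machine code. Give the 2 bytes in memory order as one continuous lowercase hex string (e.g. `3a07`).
L5: ld op=0x24:6|rd=1:2|rs=0:2|pad=0:6 ⇒ 0x9100 ⇒ little 00 91

0091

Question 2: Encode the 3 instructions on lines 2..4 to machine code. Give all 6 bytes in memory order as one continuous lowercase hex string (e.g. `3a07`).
L2: addi op=0x1f:6|rd=0:2|imm=232:8 ⇒ 0x7ce8 ⇒ little e8 7c
L3: not op=0x10:6|rd=3:2|pad=0:8 ⇒ 0x4300 ⇒ little 00 43
L4: addi op=0x1f:6|rd=0:2|imm=138:8 ⇒ 0x7c8a ⇒ little 8a 7c

e87c00438a7c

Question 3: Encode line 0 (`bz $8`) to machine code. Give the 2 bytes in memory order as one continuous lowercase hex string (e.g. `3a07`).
0. bz fields op=0x31:6|imm=8:10 → word c408h → 08 c4

08c4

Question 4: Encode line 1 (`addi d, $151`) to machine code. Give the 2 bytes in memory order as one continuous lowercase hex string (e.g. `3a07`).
line 1 (addi): pack op=0x1f:6|rd=3:2|imm=151:8 = 0x7f97; little→ 97 7f

977f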